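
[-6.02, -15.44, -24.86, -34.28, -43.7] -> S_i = -6.02 + -9.42*i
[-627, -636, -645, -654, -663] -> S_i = -627 + -9*i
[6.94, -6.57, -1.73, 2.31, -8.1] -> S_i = Random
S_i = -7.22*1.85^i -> [-7.22, -13.36, -24.71, -45.71, -84.57]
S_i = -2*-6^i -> [-2, 12, -72, 432, -2592]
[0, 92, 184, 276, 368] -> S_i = 0 + 92*i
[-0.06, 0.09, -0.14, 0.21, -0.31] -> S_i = -0.06*(-1.51)^i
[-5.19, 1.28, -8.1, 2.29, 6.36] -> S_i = Random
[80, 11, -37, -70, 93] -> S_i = Random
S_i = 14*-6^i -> [14, -84, 504, -3024, 18144]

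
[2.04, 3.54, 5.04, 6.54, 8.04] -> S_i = 2.04 + 1.50*i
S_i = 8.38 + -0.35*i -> [8.38, 8.03, 7.68, 7.33, 6.98]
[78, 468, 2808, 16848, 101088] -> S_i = 78*6^i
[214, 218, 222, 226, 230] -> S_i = 214 + 4*i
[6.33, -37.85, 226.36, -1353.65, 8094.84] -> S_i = 6.33*(-5.98)^i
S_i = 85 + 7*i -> [85, 92, 99, 106, 113]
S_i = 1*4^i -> [1, 4, 16, 64, 256]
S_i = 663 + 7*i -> [663, 670, 677, 684, 691]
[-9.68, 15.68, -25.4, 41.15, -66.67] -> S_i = -9.68*(-1.62)^i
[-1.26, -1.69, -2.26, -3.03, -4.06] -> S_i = -1.26*1.34^i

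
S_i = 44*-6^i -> [44, -264, 1584, -9504, 57024]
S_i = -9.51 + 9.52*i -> [-9.51, 0.01, 9.53, 19.05, 28.57]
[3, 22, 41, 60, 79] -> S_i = 3 + 19*i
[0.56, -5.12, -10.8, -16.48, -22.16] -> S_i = 0.56 + -5.68*i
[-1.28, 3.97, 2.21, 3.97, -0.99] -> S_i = Random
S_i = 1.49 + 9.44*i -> [1.49, 10.93, 20.37, 29.81, 39.25]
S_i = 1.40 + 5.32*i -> [1.4, 6.72, 12.04, 17.36, 22.68]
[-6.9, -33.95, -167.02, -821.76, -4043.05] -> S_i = -6.90*4.92^i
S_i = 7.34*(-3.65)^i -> [7.34, -26.79, 97.79, -356.92, 1302.77]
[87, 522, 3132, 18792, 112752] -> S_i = 87*6^i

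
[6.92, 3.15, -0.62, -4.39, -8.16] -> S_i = 6.92 + -3.77*i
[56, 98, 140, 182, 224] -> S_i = 56 + 42*i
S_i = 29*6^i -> [29, 174, 1044, 6264, 37584]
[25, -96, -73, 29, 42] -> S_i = Random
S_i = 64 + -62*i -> [64, 2, -60, -122, -184]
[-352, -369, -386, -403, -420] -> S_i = -352 + -17*i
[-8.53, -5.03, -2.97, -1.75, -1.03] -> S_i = -8.53*0.59^i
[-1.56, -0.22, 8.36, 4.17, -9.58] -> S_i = Random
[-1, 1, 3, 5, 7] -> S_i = -1 + 2*i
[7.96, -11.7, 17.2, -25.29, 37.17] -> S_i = 7.96*(-1.47)^i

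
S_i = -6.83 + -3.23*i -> [-6.83, -10.06, -13.29, -16.52, -19.75]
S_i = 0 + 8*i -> [0, 8, 16, 24, 32]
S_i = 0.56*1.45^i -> [0.56, 0.81, 1.18, 1.71, 2.48]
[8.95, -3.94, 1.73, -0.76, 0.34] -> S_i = 8.95*(-0.44)^i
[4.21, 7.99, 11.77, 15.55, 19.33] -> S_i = 4.21 + 3.78*i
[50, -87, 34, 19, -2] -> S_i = Random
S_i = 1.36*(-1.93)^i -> [1.36, -2.62, 5.07, -9.78, 18.87]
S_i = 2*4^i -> [2, 8, 32, 128, 512]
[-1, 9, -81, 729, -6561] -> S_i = -1*-9^i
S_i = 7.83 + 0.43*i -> [7.83, 8.26, 8.69, 9.12, 9.55]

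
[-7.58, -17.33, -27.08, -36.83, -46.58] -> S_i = -7.58 + -9.75*i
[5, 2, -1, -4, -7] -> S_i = 5 + -3*i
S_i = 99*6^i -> [99, 594, 3564, 21384, 128304]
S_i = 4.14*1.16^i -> [4.14, 4.8, 5.57, 6.46, 7.5]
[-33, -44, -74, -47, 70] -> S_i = Random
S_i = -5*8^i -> [-5, -40, -320, -2560, -20480]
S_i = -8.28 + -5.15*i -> [-8.28, -13.43, -18.58, -23.73, -28.88]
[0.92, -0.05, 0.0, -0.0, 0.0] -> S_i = 0.92*(-0.05)^i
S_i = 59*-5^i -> [59, -295, 1475, -7375, 36875]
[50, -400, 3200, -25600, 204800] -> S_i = 50*-8^i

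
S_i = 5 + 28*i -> [5, 33, 61, 89, 117]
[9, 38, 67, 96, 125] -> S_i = 9 + 29*i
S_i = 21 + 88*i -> [21, 109, 197, 285, 373]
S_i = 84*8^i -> [84, 672, 5376, 43008, 344064]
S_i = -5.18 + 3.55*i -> [-5.18, -1.63, 1.92, 5.47, 9.02]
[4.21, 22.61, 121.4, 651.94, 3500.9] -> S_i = 4.21*5.37^i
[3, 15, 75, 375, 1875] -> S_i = 3*5^i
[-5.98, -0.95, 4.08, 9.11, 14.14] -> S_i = -5.98 + 5.03*i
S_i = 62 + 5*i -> [62, 67, 72, 77, 82]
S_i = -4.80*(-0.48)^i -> [-4.8, 2.3, -1.11, 0.53, -0.25]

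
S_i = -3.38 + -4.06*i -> [-3.38, -7.44, -11.5, -15.56, -19.62]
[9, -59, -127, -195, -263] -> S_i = 9 + -68*i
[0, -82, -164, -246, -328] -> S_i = 0 + -82*i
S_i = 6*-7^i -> [6, -42, 294, -2058, 14406]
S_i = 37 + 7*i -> [37, 44, 51, 58, 65]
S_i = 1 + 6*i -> [1, 7, 13, 19, 25]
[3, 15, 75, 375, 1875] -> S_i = 3*5^i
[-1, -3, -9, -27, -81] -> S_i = -1*3^i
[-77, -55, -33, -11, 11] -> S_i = -77 + 22*i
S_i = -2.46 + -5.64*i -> [-2.46, -8.1, -13.74, -19.38, -25.02]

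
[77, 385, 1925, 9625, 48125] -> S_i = 77*5^i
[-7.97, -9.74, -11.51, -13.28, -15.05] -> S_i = -7.97 + -1.77*i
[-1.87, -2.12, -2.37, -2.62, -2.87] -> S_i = -1.87 + -0.25*i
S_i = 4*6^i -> [4, 24, 144, 864, 5184]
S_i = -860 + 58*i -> [-860, -802, -744, -686, -628]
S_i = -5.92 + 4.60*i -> [-5.92, -1.32, 3.28, 7.88, 12.48]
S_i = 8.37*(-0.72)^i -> [8.37, -6.03, 4.34, -3.12, 2.25]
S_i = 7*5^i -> [7, 35, 175, 875, 4375]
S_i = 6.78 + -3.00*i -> [6.78, 3.78, 0.78, -2.22, -5.22]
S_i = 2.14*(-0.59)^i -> [2.14, -1.26, 0.74, -0.44, 0.26]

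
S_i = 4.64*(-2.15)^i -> [4.64, -9.98, 21.45, -46.11, 99.15]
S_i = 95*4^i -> [95, 380, 1520, 6080, 24320]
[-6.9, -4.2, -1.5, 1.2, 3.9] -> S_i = -6.90 + 2.70*i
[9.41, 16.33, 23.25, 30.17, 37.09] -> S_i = 9.41 + 6.92*i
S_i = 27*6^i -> [27, 162, 972, 5832, 34992]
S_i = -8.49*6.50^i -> [-8.49, -55.18, -358.7, -2331.57, -15155.18]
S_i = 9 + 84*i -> [9, 93, 177, 261, 345]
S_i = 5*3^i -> [5, 15, 45, 135, 405]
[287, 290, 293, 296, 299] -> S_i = 287 + 3*i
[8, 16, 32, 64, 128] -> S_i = 8*2^i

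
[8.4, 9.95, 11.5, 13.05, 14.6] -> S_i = 8.40 + 1.55*i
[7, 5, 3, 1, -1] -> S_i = 7 + -2*i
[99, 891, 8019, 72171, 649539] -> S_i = 99*9^i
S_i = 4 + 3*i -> [4, 7, 10, 13, 16]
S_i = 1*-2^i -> [1, -2, 4, -8, 16]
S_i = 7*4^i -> [7, 28, 112, 448, 1792]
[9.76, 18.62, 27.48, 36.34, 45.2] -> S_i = 9.76 + 8.86*i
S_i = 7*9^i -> [7, 63, 567, 5103, 45927]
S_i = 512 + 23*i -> [512, 535, 558, 581, 604]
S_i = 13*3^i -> [13, 39, 117, 351, 1053]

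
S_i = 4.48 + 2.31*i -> [4.48, 6.79, 9.1, 11.41, 13.72]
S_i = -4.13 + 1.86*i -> [-4.13, -2.27, -0.41, 1.45, 3.31]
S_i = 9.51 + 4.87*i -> [9.51, 14.38, 19.25, 24.12, 28.99]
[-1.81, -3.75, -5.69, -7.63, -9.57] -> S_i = -1.81 + -1.94*i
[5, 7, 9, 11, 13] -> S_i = 5 + 2*i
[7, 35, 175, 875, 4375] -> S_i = 7*5^i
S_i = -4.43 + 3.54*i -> [-4.43, -0.89, 2.65, 6.19, 9.73]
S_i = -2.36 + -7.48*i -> [-2.36, -9.84, -17.32, -24.8, -32.28]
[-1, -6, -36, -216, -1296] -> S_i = -1*6^i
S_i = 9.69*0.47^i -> [9.69, 4.55, 2.14, 1.01, 0.47]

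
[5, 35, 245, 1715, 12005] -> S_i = 5*7^i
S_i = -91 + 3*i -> [-91, -88, -85, -82, -79]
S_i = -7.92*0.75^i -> [-7.92, -5.94, -4.46, -3.34, -2.51]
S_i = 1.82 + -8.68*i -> [1.82, -6.86, -15.54, -24.22, -32.9]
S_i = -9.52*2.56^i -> [-9.52, -24.37, -62.39, -159.72, -408.88]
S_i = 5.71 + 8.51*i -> [5.71, 14.22, 22.73, 31.24, 39.75]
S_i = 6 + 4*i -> [6, 10, 14, 18, 22]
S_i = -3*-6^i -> [-3, 18, -108, 648, -3888]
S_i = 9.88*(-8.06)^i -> [9.88, -79.63, 641.84, -5173.23, 41696.26]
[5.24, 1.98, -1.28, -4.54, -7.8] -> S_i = 5.24 + -3.26*i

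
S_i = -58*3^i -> [-58, -174, -522, -1566, -4698]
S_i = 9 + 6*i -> [9, 15, 21, 27, 33]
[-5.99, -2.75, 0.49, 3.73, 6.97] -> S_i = -5.99 + 3.24*i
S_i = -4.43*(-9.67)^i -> [-4.43, 42.84, -414.24, 4005.74, -38735.54]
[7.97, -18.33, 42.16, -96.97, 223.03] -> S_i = 7.97*(-2.30)^i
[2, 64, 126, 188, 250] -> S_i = 2 + 62*i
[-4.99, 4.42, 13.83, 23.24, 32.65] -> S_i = -4.99 + 9.41*i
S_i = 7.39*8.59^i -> [7.39, 63.48, 545.29, 4684.08, 40236.21]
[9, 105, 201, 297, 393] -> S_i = 9 + 96*i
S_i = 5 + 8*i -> [5, 13, 21, 29, 37]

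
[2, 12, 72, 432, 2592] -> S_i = 2*6^i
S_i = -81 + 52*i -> [-81, -29, 23, 75, 127]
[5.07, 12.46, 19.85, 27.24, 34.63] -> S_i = 5.07 + 7.39*i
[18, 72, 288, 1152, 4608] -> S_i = 18*4^i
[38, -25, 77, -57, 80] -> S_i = Random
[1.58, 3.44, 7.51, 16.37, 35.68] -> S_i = 1.58*2.18^i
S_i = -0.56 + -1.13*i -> [-0.56, -1.69, -2.82, -3.95, -5.08]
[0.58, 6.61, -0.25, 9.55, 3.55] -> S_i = Random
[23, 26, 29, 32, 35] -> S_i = 23 + 3*i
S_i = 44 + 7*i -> [44, 51, 58, 65, 72]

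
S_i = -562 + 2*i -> [-562, -560, -558, -556, -554]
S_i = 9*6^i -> [9, 54, 324, 1944, 11664]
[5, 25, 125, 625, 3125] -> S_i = 5*5^i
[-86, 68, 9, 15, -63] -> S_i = Random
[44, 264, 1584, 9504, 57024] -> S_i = 44*6^i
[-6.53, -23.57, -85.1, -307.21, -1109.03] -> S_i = -6.53*3.61^i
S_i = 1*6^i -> [1, 6, 36, 216, 1296]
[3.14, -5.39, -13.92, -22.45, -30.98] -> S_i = 3.14 + -8.53*i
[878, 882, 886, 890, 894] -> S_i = 878 + 4*i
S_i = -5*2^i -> [-5, -10, -20, -40, -80]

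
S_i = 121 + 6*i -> [121, 127, 133, 139, 145]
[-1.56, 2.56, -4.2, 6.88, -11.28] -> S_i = -1.56*(-1.64)^i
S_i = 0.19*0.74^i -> [0.19, 0.14, 0.1, 0.08, 0.06]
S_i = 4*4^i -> [4, 16, 64, 256, 1024]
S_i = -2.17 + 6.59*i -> [-2.17, 4.42, 11.01, 17.6, 24.19]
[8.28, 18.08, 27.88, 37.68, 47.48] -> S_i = 8.28 + 9.80*i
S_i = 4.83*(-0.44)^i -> [4.83, -2.13, 0.94, -0.41, 0.18]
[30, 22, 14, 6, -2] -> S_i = 30 + -8*i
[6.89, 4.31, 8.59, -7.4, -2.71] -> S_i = Random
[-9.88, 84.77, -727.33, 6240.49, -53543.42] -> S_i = -9.88*(-8.58)^i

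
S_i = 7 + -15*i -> [7, -8, -23, -38, -53]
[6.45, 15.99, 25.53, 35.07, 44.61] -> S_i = 6.45 + 9.54*i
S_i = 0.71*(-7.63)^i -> [0.71, -5.42, 41.33, -315.38, 2406.34]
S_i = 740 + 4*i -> [740, 744, 748, 752, 756]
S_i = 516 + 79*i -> [516, 595, 674, 753, 832]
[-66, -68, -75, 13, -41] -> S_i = Random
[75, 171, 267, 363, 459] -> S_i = 75 + 96*i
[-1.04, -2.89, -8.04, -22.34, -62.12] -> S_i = -1.04*2.78^i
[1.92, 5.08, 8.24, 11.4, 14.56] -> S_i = 1.92 + 3.16*i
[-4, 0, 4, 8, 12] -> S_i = -4 + 4*i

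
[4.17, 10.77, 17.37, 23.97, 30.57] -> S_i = 4.17 + 6.60*i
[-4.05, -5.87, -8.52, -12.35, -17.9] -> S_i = -4.05*1.45^i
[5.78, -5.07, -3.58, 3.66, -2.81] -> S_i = Random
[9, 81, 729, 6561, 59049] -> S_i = 9*9^i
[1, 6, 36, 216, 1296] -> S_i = 1*6^i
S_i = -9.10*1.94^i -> [-9.1, -17.65, -34.25, -66.44, -128.9]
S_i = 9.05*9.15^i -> [9.05, 82.81, 757.69, 6932.85, 63435.59]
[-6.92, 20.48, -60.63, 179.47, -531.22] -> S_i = -6.92*(-2.96)^i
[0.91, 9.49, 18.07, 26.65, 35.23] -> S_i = 0.91 + 8.58*i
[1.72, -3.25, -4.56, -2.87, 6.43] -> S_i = Random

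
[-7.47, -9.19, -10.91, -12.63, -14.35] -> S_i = -7.47 + -1.72*i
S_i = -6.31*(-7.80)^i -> [-6.31, 49.22, -383.9, 2994.42, -23356.5]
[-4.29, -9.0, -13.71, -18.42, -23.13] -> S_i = -4.29 + -4.71*i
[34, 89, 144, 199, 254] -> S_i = 34 + 55*i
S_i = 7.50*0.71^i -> [7.5, 5.32, 3.78, 2.68, 1.91]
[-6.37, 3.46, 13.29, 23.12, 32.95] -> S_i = -6.37 + 9.83*i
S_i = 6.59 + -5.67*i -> [6.59, 0.92, -4.75, -10.42, -16.09]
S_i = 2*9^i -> [2, 18, 162, 1458, 13122]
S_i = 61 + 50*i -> [61, 111, 161, 211, 261]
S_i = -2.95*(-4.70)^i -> [-2.95, 13.87, -65.17, 306.28, -1439.51]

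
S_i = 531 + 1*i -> [531, 532, 533, 534, 535]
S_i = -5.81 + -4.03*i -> [-5.81, -9.84, -13.87, -17.9, -21.93]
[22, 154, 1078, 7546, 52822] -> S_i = 22*7^i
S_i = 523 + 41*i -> [523, 564, 605, 646, 687]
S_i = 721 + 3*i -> [721, 724, 727, 730, 733]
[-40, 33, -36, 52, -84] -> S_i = Random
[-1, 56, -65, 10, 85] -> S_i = Random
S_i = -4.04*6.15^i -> [-4.04, -24.85, -152.8, -939.74, -5779.39]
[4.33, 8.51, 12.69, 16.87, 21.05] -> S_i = 4.33 + 4.18*i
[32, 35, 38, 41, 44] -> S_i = 32 + 3*i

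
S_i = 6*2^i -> [6, 12, 24, 48, 96]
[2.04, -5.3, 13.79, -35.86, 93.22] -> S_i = 2.04*(-2.60)^i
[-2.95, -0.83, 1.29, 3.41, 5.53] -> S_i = -2.95 + 2.12*i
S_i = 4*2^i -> [4, 8, 16, 32, 64]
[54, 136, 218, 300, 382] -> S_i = 54 + 82*i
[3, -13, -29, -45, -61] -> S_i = 3 + -16*i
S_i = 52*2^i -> [52, 104, 208, 416, 832]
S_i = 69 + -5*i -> [69, 64, 59, 54, 49]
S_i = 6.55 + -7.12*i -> [6.55, -0.57, -7.69, -14.81, -21.93]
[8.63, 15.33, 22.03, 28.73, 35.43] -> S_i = 8.63 + 6.70*i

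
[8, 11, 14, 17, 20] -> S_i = 8 + 3*i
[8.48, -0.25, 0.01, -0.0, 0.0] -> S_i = 8.48*(-0.03)^i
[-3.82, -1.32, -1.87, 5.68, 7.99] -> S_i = Random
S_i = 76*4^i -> [76, 304, 1216, 4864, 19456]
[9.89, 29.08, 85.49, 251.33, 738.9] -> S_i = 9.89*2.94^i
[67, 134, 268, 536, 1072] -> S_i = 67*2^i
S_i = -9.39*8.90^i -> [-9.39, -83.57, -743.78, -6619.66, -58914.96]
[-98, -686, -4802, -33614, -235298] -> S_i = -98*7^i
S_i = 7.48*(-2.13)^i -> [7.48, -15.93, 33.94, -72.28, 153.96]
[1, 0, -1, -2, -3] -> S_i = 1 + -1*i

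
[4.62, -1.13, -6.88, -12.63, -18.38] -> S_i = 4.62 + -5.75*i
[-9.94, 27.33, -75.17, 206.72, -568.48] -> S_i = -9.94*(-2.75)^i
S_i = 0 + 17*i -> [0, 17, 34, 51, 68]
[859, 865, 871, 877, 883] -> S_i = 859 + 6*i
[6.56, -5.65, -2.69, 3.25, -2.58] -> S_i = Random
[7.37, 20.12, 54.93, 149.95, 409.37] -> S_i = 7.37*2.73^i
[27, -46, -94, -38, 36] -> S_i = Random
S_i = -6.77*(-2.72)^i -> [-6.77, 18.41, -50.09, 136.24, -370.56]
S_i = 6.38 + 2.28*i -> [6.38, 8.66, 10.94, 13.22, 15.5]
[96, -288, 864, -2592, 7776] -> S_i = 96*-3^i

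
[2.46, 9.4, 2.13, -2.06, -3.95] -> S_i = Random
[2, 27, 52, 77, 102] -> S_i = 2 + 25*i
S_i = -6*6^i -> [-6, -36, -216, -1296, -7776]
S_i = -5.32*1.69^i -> [-5.32, -8.99, -15.19, -25.68, -43.4]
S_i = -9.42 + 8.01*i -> [-9.42, -1.41, 6.6, 14.61, 22.62]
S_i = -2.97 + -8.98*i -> [-2.97, -11.95, -20.93, -29.91, -38.89]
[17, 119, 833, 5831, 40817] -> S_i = 17*7^i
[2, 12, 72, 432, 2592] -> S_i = 2*6^i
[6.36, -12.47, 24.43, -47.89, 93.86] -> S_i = 6.36*(-1.96)^i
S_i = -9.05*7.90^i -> [-9.05, -71.5, -564.81, -4462.0, -35249.82]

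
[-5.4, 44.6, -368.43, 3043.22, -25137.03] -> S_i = -5.40*(-8.26)^i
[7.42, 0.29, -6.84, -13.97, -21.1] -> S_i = 7.42 + -7.13*i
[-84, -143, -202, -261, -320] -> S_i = -84 + -59*i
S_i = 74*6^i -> [74, 444, 2664, 15984, 95904]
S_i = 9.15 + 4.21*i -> [9.15, 13.36, 17.57, 21.78, 25.99]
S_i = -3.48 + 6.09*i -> [-3.48, 2.61, 8.7, 14.79, 20.88]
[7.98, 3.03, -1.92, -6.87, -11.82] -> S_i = 7.98 + -4.95*i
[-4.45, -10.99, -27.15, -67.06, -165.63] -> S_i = -4.45*2.47^i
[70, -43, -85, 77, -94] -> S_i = Random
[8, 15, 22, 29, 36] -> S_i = 8 + 7*i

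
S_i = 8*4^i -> [8, 32, 128, 512, 2048]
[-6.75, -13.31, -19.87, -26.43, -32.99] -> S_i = -6.75 + -6.56*i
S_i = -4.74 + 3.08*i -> [-4.74, -1.66, 1.42, 4.5, 7.58]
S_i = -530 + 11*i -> [-530, -519, -508, -497, -486]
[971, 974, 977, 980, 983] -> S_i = 971 + 3*i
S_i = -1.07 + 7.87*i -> [-1.07, 6.8, 14.67, 22.54, 30.41]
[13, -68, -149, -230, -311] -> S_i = 13 + -81*i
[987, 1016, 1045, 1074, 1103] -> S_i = 987 + 29*i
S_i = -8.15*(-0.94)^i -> [-8.15, 7.66, -7.2, 6.77, -6.36]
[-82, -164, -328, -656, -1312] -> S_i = -82*2^i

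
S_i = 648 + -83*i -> [648, 565, 482, 399, 316]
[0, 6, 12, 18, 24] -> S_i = 0 + 6*i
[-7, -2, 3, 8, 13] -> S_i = -7 + 5*i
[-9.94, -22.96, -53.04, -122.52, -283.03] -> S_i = -9.94*2.31^i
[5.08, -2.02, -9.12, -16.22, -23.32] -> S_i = 5.08 + -7.10*i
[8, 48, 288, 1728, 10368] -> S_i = 8*6^i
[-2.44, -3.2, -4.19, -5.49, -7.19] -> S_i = -2.44*1.31^i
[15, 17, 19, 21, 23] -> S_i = 15 + 2*i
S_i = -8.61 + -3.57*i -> [-8.61, -12.18, -15.75, -19.32, -22.89]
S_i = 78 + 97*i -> [78, 175, 272, 369, 466]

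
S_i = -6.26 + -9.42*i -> [-6.26, -15.68, -25.1, -34.52, -43.94]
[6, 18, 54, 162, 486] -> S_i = 6*3^i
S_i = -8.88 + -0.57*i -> [-8.88, -9.45, -10.02, -10.59, -11.16]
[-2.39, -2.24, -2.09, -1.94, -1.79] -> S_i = -2.39 + 0.15*i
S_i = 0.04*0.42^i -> [0.04, 0.02, 0.01, 0.0, 0.0]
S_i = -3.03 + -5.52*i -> [-3.03, -8.55, -14.07, -19.59, -25.11]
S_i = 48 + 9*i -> [48, 57, 66, 75, 84]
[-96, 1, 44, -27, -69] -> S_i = Random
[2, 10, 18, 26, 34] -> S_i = 2 + 8*i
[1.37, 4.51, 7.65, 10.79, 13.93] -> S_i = 1.37 + 3.14*i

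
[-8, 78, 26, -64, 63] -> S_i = Random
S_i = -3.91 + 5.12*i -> [-3.91, 1.21, 6.33, 11.45, 16.57]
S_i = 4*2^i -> [4, 8, 16, 32, 64]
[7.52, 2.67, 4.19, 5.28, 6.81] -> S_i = Random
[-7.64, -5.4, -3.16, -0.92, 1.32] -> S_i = -7.64 + 2.24*i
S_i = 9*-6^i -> [9, -54, 324, -1944, 11664]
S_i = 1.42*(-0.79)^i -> [1.42, -1.12, 0.89, -0.7, 0.55]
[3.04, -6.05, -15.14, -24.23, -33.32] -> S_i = 3.04 + -9.09*i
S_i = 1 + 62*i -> [1, 63, 125, 187, 249]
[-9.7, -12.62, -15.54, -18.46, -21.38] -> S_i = -9.70 + -2.92*i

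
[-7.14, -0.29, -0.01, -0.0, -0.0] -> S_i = -7.14*0.04^i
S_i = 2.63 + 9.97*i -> [2.63, 12.6, 22.57, 32.54, 42.51]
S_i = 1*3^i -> [1, 3, 9, 27, 81]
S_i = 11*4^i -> [11, 44, 176, 704, 2816]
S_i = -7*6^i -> [-7, -42, -252, -1512, -9072]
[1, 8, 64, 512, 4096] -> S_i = 1*8^i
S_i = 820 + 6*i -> [820, 826, 832, 838, 844]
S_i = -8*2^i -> [-8, -16, -32, -64, -128]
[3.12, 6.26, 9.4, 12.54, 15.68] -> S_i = 3.12 + 3.14*i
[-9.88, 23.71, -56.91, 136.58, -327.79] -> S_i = -9.88*(-2.40)^i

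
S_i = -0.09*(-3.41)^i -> [-0.09, 0.31, -1.05, 3.57, -12.17]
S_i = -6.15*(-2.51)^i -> [-6.15, 15.44, -38.75, 97.25, -244.1]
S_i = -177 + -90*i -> [-177, -267, -357, -447, -537]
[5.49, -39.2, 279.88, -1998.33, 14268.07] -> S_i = 5.49*(-7.14)^i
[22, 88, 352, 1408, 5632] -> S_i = 22*4^i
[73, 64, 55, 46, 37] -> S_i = 73 + -9*i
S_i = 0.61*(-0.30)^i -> [0.61, -0.18, 0.05, -0.02, 0.0]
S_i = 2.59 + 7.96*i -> [2.59, 10.55, 18.51, 26.47, 34.43]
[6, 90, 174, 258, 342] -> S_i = 6 + 84*i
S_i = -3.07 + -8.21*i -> [-3.07, -11.28, -19.49, -27.7, -35.91]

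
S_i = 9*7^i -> [9, 63, 441, 3087, 21609]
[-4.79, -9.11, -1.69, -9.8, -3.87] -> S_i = Random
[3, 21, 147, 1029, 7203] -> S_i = 3*7^i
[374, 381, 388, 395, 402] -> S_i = 374 + 7*i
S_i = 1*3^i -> [1, 3, 9, 27, 81]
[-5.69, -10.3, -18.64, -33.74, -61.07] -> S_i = -5.69*1.81^i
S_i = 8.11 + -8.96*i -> [8.11, -0.85, -9.81, -18.77, -27.73]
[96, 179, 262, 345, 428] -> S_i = 96 + 83*i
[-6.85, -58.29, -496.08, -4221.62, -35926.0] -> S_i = -6.85*8.51^i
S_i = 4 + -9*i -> [4, -5, -14, -23, -32]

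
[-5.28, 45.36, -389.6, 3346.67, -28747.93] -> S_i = -5.28*(-8.59)^i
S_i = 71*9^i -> [71, 639, 5751, 51759, 465831]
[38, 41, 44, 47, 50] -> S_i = 38 + 3*i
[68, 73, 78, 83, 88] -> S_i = 68 + 5*i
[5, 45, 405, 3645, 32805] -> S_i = 5*9^i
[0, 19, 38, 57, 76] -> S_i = 0 + 19*i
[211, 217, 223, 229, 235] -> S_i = 211 + 6*i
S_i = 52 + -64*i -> [52, -12, -76, -140, -204]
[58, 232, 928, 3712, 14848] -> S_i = 58*4^i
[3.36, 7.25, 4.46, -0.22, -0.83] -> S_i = Random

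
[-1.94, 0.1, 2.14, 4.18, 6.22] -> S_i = -1.94 + 2.04*i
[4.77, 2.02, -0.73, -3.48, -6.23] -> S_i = 4.77 + -2.75*i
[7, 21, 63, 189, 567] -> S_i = 7*3^i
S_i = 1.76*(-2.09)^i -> [1.76, -3.68, 7.69, -16.07, 33.58]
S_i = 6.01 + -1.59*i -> [6.01, 4.42, 2.83, 1.24, -0.35]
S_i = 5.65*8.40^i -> [5.65, 47.46, 398.66, 3348.78, 28129.73]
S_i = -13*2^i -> [-13, -26, -52, -104, -208]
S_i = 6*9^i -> [6, 54, 486, 4374, 39366]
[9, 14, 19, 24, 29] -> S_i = 9 + 5*i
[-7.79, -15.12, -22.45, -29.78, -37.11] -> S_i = -7.79 + -7.33*i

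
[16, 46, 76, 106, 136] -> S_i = 16 + 30*i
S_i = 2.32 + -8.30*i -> [2.32, -5.98, -14.28, -22.58, -30.88]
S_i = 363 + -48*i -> [363, 315, 267, 219, 171]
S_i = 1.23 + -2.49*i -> [1.23, -1.26, -3.75, -6.24, -8.73]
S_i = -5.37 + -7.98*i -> [-5.37, -13.35, -21.33, -29.31, -37.29]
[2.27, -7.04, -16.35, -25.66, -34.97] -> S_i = 2.27 + -9.31*i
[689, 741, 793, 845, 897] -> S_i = 689 + 52*i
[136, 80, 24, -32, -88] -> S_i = 136 + -56*i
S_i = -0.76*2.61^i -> [-0.76, -1.98, -5.18, -13.51, -35.27]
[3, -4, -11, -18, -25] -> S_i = 3 + -7*i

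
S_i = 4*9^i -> [4, 36, 324, 2916, 26244]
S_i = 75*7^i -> [75, 525, 3675, 25725, 180075]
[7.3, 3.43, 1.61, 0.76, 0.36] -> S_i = 7.30*0.47^i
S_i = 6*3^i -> [6, 18, 54, 162, 486]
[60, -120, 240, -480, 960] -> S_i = 60*-2^i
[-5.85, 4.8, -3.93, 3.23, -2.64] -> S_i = -5.85*(-0.82)^i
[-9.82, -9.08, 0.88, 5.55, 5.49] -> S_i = Random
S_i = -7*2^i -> [-7, -14, -28, -56, -112]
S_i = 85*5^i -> [85, 425, 2125, 10625, 53125]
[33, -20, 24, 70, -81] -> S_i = Random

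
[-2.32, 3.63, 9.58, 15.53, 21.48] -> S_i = -2.32 + 5.95*i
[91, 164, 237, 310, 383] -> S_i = 91 + 73*i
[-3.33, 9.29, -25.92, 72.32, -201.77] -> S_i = -3.33*(-2.79)^i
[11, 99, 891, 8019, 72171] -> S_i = 11*9^i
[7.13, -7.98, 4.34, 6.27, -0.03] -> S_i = Random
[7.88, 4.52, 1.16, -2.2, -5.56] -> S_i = 7.88 + -3.36*i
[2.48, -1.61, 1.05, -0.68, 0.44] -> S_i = 2.48*(-0.65)^i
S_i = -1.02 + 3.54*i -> [-1.02, 2.52, 6.06, 9.6, 13.14]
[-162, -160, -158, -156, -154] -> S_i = -162 + 2*i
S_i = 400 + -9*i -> [400, 391, 382, 373, 364]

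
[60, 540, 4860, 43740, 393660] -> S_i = 60*9^i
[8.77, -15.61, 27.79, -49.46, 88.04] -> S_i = 8.77*(-1.78)^i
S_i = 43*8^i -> [43, 344, 2752, 22016, 176128]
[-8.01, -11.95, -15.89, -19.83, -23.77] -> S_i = -8.01 + -3.94*i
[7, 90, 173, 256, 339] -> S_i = 7 + 83*i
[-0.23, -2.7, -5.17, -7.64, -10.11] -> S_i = -0.23 + -2.47*i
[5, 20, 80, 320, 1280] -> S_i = 5*4^i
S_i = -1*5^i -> [-1, -5, -25, -125, -625]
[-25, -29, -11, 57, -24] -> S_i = Random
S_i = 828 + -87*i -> [828, 741, 654, 567, 480]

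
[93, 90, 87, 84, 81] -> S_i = 93 + -3*i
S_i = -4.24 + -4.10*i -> [-4.24, -8.34, -12.44, -16.54, -20.64]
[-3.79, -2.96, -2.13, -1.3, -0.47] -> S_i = -3.79 + 0.83*i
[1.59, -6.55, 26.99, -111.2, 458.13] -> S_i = 1.59*(-4.12)^i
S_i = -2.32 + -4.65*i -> [-2.32, -6.97, -11.62, -16.27, -20.92]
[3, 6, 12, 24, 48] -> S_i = 3*2^i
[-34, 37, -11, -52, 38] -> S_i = Random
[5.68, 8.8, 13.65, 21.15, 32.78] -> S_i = 5.68*1.55^i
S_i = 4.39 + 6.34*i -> [4.39, 10.73, 17.07, 23.41, 29.75]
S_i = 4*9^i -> [4, 36, 324, 2916, 26244]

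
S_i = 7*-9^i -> [7, -63, 567, -5103, 45927]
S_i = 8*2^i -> [8, 16, 32, 64, 128]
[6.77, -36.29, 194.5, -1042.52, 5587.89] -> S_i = 6.77*(-5.36)^i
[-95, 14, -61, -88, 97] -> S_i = Random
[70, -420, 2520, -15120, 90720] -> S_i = 70*-6^i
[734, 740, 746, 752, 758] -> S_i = 734 + 6*i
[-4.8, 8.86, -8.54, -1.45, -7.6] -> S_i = Random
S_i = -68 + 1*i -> [-68, -67, -66, -65, -64]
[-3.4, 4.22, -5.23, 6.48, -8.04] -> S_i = -3.40*(-1.24)^i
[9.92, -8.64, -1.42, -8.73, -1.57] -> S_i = Random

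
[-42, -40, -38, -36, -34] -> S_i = -42 + 2*i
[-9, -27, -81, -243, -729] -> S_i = -9*3^i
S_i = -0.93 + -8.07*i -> [-0.93, -9.0, -17.07, -25.14, -33.21]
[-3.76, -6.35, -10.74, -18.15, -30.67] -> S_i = -3.76*1.69^i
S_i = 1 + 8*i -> [1, 9, 17, 25, 33]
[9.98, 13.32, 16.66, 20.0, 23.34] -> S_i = 9.98 + 3.34*i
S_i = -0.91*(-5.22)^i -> [-0.91, 4.75, -24.8, 129.44, -675.65]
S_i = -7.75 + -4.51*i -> [-7.75, -12.26, -16.77, -21.28, -25.79]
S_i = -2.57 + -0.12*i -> [-2.57, -2.69, -2.81, -2.93, -3.05]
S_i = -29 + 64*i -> [-29, 35, 99, 163, 227]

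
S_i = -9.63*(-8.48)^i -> [-9.63, 81.66, -692.5, 5872.38, -49797.75]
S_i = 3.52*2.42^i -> [3.52, 8.52, 20.61, 49.89, 120.73]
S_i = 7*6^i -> [7, 42, 252, 1512, 9072]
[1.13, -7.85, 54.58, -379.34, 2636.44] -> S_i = 1.13*(-6.95)^i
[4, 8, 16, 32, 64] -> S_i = 4*2^i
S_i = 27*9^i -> [27, 243, 2187, 19683, 177147]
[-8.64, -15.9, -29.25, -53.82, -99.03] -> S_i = -8.64*1.84^i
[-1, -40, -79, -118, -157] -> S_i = -1 + -39*i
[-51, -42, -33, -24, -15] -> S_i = -51 + 9*i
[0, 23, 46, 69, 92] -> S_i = 0 + 23*i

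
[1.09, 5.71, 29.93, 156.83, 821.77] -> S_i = 1.09*5.24^i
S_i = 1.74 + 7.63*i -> [1.74, 9.37, 17.0, 24.63, 32.26]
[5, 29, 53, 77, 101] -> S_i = 5 + 24*i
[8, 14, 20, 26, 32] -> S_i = 8 + 6*i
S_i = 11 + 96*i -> [11, 107, 203, 299, 395]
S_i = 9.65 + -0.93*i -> [9.65, 8.72, 7.79, 6.86, 5.93]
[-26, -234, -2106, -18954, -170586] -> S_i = -26*9^i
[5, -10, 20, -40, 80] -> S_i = 5*-2^i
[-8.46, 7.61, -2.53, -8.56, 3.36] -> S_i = Random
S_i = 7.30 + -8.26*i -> [7.3, -0.96, -9.22, -17.48, -25.74]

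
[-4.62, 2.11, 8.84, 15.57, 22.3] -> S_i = -4.62 + 6.73*i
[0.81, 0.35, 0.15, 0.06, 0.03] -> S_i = 0.81*0.43^i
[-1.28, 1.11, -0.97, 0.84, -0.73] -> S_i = -1.28*(-0.87)^i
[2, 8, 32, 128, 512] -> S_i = 2*4^i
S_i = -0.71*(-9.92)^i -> [-0.71, 7.04, -69.87, 693.1, -6875.51]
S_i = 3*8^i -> [3, 24, 192, 1536, 12288]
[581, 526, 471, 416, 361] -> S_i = 581 + -55*i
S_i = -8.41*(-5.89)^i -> [-8.41, 49.53, -291.76, 1718.47, -10121.79]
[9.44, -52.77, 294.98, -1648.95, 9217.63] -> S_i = 9.44*(-5.59)^i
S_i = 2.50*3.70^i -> [2.5, 9.25, 34.22, 126.63, 468.54]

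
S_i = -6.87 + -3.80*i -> [-6.87, -10.67, -14.47, -18.27, -22.07]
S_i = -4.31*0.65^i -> [-4.31, -2.8, -1.82, -1.18, -0.77]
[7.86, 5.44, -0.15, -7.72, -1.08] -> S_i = Random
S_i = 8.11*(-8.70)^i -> [8.11, -70.56, 613.85, -5340.46, 46462.0]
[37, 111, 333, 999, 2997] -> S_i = 37*3^i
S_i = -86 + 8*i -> [-86, -78, -70, -62, -54]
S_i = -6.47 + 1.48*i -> [-6.47, -4.99, -3.51, -2.03, -0.55]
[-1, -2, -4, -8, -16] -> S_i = -1*2^i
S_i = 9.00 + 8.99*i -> [9.0, 17.99, 26.98, 35.97, 44.96]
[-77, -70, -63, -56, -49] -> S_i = -77 + 7*i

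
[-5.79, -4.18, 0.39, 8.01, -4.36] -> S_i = Random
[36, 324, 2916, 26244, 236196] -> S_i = 36*9^i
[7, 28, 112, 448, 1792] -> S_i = 7*4^i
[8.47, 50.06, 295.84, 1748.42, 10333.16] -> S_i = 8.47*5.91^i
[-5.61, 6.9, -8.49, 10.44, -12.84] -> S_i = -5.61*(-1.23)^i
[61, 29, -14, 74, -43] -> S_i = Random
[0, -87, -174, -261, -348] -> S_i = 0 + -87*i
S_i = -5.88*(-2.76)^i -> [-5.88, 16.23, -44.79, 123.62, -341.2]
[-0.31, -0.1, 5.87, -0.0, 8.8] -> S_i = Random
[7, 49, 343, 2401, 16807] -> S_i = 7*7^i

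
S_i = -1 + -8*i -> [-1, -9, -17, -25, -33]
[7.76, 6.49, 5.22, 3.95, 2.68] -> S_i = 7.76 + -1.27*i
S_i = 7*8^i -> [7, 56, 448, 3584, 28672]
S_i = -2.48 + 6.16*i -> [-2.48, 3.68, 9.84, 16.0, 22.16]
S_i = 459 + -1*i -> [459, 458, 457, 456, 455]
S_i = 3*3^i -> [3, 9, 27, 81, 243]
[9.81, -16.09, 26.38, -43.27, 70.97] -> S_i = 9.81*(-1.64)^i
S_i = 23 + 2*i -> [23, 25, 27, 29, 31]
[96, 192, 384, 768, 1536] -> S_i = 96*2^i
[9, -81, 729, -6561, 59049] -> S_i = 9*-9^i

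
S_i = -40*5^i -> [-40, -200, -1000, -5000, -25000]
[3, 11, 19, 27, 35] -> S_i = 3 + 8*i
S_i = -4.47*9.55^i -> [-4.47, -42.69, -407.68, -3893.3, -37181.0]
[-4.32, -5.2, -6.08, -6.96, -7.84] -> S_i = -4.32 + -0.88*i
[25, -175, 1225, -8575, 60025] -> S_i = 25*-7^i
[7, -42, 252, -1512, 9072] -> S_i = 7*-6^i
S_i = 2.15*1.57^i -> [2.15, 3.38, 5.3, 8.32, 13.06]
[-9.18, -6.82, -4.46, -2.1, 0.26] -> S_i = -9.18 + 2.36*i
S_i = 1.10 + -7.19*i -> [1.1, -6.09, -13.28, -20.47, -27.66]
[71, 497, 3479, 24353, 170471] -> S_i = 71*7^i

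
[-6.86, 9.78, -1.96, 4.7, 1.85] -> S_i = Random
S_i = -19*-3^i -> [-19, 57, -171, 513, -1539]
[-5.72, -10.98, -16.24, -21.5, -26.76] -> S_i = -5.72 + -5.26*i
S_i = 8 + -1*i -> [8, 7, 6, 5, 4]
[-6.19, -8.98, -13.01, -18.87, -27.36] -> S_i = -6.19*1.45^i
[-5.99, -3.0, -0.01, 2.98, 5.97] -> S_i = -5.99 + 2.99*i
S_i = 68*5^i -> [68, 340, 1700, 8500, 42500]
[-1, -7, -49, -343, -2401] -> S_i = -1*7^i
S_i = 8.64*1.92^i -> [8.64, 16.59, 31.85, 61.15, 117.41]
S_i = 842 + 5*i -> [842, 847, 852, 857, 862]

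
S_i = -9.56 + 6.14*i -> [-9.56, -3.42, 2.72, 8.86, 15.0]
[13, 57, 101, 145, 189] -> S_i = 13 + 44*i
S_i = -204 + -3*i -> [-204, -207, -210, -213, -216]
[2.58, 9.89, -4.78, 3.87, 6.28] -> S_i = Random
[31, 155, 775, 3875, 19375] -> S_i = 31*5^i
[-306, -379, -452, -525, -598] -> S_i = -306 + -73*i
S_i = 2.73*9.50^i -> [2.73, 25.94, 246.38, 2340.63, 22236.02]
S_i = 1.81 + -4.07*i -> [1.81, -2.26, -6.33, -10.4, -14.47]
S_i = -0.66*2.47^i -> [-0.66, -1.63, -4.03, -9.95, -24.57]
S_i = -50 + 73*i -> [-50, 23, 96, 169, 242]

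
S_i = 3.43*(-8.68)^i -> [3.43, -29.77, 258.42, -2243.12, 19470.32]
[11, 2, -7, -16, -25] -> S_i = 11 + -9*i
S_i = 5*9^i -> [5, 45, 405, 3645, 32805]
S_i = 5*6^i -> [5, 30, 180, 1080, 6480]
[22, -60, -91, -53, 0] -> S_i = Random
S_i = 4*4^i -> [4, 16, 64, 256, 1024]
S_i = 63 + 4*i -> [63, 67, 71, 75, 79]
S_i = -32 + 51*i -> [-32, 19, 70, 121, 172]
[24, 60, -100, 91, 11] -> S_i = Random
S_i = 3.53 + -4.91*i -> [3.53, -1.38, -6.29, -11.2, -16.11]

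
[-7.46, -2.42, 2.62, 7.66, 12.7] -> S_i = -7.46 + 5.04*i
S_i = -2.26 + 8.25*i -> [-2.26, 5.99, 14.24, 22.49, 30.74]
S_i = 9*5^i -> [9, 45, 225, 1125, 5625]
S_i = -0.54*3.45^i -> [-0.54, -1.86, -6.43, -22.17, -76.5]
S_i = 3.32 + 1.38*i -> [3.32, 4.7, 6.08, 7.46, 8.84]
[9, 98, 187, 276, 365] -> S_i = 9 + 89*i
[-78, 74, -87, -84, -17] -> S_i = Random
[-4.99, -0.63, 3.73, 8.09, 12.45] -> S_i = -4.99 + 4.36*i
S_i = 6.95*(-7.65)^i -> [6.95, -53.17, 406.73, -3111.5, 23802.94]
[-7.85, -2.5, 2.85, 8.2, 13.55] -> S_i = -7.85 + 5.35*i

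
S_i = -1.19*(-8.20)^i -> [-1.19, 9.76, -80.02, 656.13, -5380.25]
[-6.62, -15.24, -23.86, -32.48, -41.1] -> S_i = -6.62 + -8.62*i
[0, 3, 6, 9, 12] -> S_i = 0 + 3*i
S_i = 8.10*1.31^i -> [8.1, 10.61, 13.9, 18.21, 23.85]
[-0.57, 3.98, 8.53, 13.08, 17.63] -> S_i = -0.57 + 4.55*i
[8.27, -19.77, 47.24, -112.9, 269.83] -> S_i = 8.27*(-2.39)^i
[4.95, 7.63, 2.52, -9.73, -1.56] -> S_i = Random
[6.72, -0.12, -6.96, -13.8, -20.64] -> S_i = 6.72 + -6.84*i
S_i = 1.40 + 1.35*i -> [1.4, 2.75, 4.1, 5.45, 6.8]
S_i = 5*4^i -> [5, 20, 80, 320, 1280]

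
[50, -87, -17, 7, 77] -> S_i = Random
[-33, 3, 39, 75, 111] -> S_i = -33 + 36*i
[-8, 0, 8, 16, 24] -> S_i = -8 + 8*i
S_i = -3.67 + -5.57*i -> [-3.67, -9.24, -14.81, -20.38, -25.95]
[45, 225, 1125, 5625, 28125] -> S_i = 45*5^i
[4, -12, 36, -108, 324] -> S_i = 4*-3^i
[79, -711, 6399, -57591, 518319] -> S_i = 79*-9^i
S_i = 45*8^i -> [45, 360, 2880, 23040, 184320]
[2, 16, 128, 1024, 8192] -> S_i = 2*8^i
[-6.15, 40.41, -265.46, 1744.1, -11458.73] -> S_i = -6.15*(-6.57)^i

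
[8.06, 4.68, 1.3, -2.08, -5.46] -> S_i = 8.06 + -3.38*i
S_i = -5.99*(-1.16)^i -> [-5.99, 6.95, -8.06, 9.35, -10.85]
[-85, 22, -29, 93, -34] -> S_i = Random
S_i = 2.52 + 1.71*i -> [2.52, 4.23, 5.94, 7.65, 9.36]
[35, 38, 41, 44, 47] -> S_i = 35 + 3*i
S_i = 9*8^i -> [9, 72, 576, 4608, 36864]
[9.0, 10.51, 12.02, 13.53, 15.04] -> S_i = 9.00 + 1.51*i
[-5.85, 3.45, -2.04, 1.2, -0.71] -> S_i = -5.85*(-0.59)^i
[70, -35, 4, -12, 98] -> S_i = Random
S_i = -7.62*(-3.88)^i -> [-7.62, 29.57, -114.71, 445.09, -1726.96]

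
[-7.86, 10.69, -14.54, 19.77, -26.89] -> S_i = -7.86*(-1.36)^i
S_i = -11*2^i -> [-11, -22, -44, -88, -176]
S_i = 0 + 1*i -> [0, 1, 2, 3, 4]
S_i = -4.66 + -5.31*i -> [-4.66, -9.97, -15.28, -20.59, -25.9]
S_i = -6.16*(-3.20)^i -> [-6.16, 19.71, -63.08, 201.85, -645.92]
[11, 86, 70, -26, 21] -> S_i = Random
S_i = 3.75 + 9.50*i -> [3.75, 13.25, 22.75, 32.25, 41.75]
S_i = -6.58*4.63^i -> [-6.58, -30.47, -141.05, -653.08, -3023.78]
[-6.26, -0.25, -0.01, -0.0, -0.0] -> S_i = -6.26*0.04^i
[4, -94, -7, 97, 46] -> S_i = Random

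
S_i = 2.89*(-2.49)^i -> [2.89, -7.2, 17.92, -44.62, 111.1]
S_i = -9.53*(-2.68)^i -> [-9.53, 25.54, -68.45, 183.44, -491.62]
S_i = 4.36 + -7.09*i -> [4.36, -2.73, -9.82, -16.91, -24.0]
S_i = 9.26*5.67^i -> [9.26, 52.5, 297.7, 1687.95, 9570.69]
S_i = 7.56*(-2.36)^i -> [7.56, -17.84, 42.11, -99.37, 234.51]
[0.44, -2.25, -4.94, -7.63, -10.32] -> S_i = 0.44 + -2.69*i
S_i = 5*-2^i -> [5, -10, 20, -40, 80]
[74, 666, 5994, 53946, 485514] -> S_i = 74*9^i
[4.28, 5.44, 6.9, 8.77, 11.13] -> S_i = 4.28*1.27^i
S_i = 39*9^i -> [39, 351, 3159, 28431, 255879]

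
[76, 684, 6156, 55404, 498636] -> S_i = 76*9^i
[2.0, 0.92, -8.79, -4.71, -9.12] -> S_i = Random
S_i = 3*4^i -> [3, 12, 48, 192, 768]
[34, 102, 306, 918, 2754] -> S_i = 34*3^i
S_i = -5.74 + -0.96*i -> [-5.74, -6.7, -7.66, -8.62, -9.58]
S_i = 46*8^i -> [46, 368, 2944, 23552, 188416]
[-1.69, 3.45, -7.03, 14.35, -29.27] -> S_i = -1.69*(-2.04)^i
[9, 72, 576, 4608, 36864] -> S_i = 9*8^i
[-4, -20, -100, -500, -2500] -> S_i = -4*5^i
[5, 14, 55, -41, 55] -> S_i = Random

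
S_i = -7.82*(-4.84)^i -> [-7.82, 37.85, -183.19, 886.63, -4291.29]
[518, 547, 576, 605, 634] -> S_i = 518 + 29*i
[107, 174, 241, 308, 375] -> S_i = 107 + 67*i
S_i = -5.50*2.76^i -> [-5.5, -15.18, -41.9, -115.64, -319.15]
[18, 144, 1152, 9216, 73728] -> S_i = 18*8^i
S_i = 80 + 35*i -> [80, 115, 150, 185, 220]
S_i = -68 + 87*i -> [-68, 19, 106, 193, 280]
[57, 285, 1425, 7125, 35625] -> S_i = 57*5^i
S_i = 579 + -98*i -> [579, 481, 383, 285, 187]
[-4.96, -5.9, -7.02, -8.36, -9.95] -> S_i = -4.96*1.19^i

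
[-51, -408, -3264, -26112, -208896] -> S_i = -51*8^i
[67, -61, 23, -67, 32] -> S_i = Random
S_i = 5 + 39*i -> [5, 44, 83, 122, 161]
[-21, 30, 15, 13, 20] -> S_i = Random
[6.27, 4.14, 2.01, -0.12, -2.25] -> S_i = 6.27 + -2.13*i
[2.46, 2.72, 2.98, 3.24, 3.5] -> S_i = 2.46 + 0.26*i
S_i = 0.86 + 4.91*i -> [0.86, 5.77, 10.68, 15.59, 20.5]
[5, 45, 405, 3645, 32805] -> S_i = 5*9^i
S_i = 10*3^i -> [10, 30, 90, 270, 810]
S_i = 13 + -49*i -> [13, -36, -85, -134, -183]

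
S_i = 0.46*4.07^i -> [0.46, 1.87, 7.62, 31.01, 126.22]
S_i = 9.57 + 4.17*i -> [9.57, 13.74, 17.91, 22.08, 26.25]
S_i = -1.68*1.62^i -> [-1.68, -2.72, -4.41, -7.14, -11.57]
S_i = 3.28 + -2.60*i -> [3.28, 0.68, -1.92, -4.52, -7.12]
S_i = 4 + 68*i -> [4, 72, 140, 208, 276]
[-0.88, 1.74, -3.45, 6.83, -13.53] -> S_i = -0.88*(-1.98)^i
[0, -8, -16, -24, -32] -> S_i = 0 + -8*i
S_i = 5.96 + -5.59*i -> [5.96, 0.37, -5.22, -10.81, -16.4]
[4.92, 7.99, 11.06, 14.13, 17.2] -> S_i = 4.92 + 3.07*i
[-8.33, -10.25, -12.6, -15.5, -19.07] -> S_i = -8.33*1.23^i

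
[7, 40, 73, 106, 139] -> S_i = 7 + 33*i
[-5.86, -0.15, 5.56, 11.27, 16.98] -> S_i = -5.86 + 5.71*i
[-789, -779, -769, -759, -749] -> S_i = -789 + 10*i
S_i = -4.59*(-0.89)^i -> [-4.59, 4.09, -3.64, 3.24, -2.88]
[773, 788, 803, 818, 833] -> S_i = 773 + 15*i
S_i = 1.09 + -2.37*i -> [1.09, -1.28, -3.65, -6.02, -8.39]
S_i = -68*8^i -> [-68, -544, -4352, -34816, -278528]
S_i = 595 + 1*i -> [595, 596, 597, 598, 599]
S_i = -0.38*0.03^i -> [-0.38, -0.01, -0.0, -0.0, -0.0]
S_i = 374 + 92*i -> [374, 466, 558, 650, 742]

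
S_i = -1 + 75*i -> [-1, 74, 149, 224, 299]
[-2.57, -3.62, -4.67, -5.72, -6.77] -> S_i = -2.57 + -1.05*i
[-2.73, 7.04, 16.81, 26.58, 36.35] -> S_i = -2.73 + 9.77*i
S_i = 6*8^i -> [6, 48, 384, 3072, 24576]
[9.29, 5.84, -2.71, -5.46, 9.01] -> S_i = Random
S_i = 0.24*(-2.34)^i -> [0.24, -0.56, 1.31, -3.08, 7.2]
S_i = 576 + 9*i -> [576, 585, 594, 603, 612]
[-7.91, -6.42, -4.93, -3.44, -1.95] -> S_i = -7.91 + 1.49*i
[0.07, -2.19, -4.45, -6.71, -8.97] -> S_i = 0.07 + -2.26*i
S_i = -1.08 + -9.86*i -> [-1.08, -10.94, -20.8, -30.66, -40.52]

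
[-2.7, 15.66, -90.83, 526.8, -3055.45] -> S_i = -2.70*(-5.80)^i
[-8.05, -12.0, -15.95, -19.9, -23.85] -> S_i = -8.05 + -3.95*i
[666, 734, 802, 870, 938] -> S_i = 666 + 68*i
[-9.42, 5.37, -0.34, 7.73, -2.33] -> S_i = Random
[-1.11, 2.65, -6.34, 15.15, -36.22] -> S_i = -1.11*(-2.39)^i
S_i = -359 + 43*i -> [-359, -316, -273, -230, -187]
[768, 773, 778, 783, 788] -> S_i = 768 + 5*i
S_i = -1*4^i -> [-1, -4, -16, -64, -256]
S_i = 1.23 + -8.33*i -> [1.23, -7.1, -15.43, -23.76, -32.09]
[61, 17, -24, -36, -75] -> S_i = Random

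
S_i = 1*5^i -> [1, 5, 25, 125, 625]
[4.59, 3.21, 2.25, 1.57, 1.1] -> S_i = 4.59*0.70^i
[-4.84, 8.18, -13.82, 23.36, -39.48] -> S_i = -4.84*(-1.69)^i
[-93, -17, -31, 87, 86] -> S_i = Random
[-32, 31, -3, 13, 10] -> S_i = Random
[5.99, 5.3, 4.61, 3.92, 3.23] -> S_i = 5.99 + -0.69*i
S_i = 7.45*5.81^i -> [7.45, 43.28, 251.48, 1461.12, 8489.08]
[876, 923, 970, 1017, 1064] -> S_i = 876 + 47*i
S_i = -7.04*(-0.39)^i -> [-7.04, 2.75, -1.07, 0.42, -0.16]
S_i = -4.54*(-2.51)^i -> [-4.54, 11.4, -28.6, 71.79, -180.2]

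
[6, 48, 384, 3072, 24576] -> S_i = 6*8^i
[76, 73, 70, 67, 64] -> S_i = 76 + -3*i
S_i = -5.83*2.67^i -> [-5.83, -15.57, -41.56, -110.97, -296.29]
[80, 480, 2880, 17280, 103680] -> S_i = 80*6^i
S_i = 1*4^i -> [1, 4, 16, 64, 256]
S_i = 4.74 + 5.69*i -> [4.74, 10.43, 16.12, 21.81, 27.5]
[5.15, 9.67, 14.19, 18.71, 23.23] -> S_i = 5.15 + 4.52*i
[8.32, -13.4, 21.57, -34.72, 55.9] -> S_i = 8.32*(-1.61)^i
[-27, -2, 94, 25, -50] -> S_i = Random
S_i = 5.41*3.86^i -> [5.41, 20.88, 80.61, 311.14, 1201.01]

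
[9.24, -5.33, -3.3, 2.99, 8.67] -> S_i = Random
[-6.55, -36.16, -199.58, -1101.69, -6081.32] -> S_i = -6.55*5.52^i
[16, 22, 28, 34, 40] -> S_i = 16 + 6*i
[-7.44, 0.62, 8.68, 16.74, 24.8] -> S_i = -7.44 + 8.06*i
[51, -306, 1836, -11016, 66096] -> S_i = 51*-6^i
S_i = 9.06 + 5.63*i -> [9.06, 14.69, 20.32, 25.95, 31.58]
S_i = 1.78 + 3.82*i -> [1.78, 5.6, 9.42, 13.24, 17.06]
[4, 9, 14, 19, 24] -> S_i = 4 + 5*i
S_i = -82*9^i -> [-82, -738, -6642, -59778, -538002]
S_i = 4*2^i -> [4, 8, 16, 32, 64]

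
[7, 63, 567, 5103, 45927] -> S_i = 7*9^i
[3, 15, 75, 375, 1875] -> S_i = 3*5^i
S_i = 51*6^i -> [51, 306, 1836, 11016, 66096]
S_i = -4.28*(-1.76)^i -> [-4.28, 7.53, -13.26, 23.33, -41.07]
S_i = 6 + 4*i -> [6, 10, 14, 18, 22]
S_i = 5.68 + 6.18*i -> [5.68, 11.86, 18.04, 24.22, 30.4]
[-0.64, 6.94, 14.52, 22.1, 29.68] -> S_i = -0.64 + 7.58*i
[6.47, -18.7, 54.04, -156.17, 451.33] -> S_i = 6.47*(-2.89)^i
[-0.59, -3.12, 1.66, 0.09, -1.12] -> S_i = Random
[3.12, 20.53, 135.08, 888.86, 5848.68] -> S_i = 3.12*6.58^i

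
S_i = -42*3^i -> [-42, -126, -378, -1134, -3402]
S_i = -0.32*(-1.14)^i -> [-0.32, 0.36, -0.42, 0.47, -0.54]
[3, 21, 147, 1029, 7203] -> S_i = 3*7^i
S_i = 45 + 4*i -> [45, 49, 53, 57, 61]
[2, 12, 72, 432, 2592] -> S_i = 2*6^i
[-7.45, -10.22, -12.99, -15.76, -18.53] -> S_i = -7.45 + -2.77*i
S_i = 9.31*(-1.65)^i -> [9.31, -15.36, 25.35, -41.82, 69.01]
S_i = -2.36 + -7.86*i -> [-2.36, -10.22, -18.08, -25.94, -33.8]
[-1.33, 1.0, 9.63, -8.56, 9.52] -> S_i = Random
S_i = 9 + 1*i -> [9, 10, 11, 12, 13]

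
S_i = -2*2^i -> [-2, -4, -8, -16, -32]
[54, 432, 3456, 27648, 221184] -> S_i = 54*8^i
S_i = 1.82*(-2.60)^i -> [1.82, -4.73, 12.3, -31.99, 83.17]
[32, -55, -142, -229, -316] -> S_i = 32 + -87*i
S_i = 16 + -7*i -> [16, 9, 2, -5, -12]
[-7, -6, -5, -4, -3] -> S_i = -7 + 1*i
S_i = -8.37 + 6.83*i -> [-8.37, -1.54, 5.29, 12.12, 18.95]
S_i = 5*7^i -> [5, 35, 245, 1715, 12005]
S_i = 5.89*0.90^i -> [5.89, 5.3, 4.77, 4.29, 3.86]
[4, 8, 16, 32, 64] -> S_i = 4*2^i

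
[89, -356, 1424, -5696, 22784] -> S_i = 89*-4^i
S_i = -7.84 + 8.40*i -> [-7.84, 0.56, 8.96, 17.36, 25.76]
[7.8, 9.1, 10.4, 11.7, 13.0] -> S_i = 7.80 + 1.30*i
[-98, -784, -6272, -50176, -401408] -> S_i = -98*8^i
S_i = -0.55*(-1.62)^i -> [-0.55, 0.89, -1.44, 2.34, -3.79]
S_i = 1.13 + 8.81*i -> [1.13, 9.94, 18.75, 27.56, 36.37]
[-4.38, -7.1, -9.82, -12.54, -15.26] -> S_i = -4.38 + -2.72*i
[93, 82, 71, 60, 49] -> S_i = 93 + -11*i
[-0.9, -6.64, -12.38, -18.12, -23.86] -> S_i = -0.90 + -5.74*i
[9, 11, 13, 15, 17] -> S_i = 9 + 2*i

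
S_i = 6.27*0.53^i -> [6.27, 3.32, 1.76, 0.93, 0.49]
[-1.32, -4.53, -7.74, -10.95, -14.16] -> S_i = -1.32 + -3.21*i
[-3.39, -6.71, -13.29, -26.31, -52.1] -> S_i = -3.39*1.98^i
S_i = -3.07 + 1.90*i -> [-3.07, -1.17, 0.73, 2.63, 4.53]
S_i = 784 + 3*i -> [784, 787, 790, 793, 796]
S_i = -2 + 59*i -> [-2, 57, 116, 175, 234]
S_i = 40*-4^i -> [40, -160, 640, -2560, 10240]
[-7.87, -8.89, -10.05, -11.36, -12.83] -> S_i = -7.87*1.13^i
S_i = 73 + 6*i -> [73, 79, 85, 91, 97]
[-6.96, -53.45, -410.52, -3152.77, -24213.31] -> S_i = -6.96*7.68^i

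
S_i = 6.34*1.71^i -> [6.34, 10.84, 18.54, 31.7, 54.21]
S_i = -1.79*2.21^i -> [-1.79, -3.96, -8.74, -19.32, -42.7]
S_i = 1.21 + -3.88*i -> [1.21, -2.67, -6.55, -10.43, -14.31]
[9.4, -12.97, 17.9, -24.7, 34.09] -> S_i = 9.40*(-1.38)^i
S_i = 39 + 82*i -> [39, 121, 203, 285, 367]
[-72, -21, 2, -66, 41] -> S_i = Random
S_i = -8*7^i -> [-8, -56, -392, -2744, -19208]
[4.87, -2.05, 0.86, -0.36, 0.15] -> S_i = 4.87*(-0.42)^i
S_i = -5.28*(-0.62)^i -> [-5.28, 3.27, -2.03, 1.26, -0.78]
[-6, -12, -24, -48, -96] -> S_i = -6*2^i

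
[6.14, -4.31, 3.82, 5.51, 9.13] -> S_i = Random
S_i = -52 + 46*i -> [-52, -6, 40, 86, 132]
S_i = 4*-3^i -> [4, -12, 36, -108, 324]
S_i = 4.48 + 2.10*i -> [4.48, 6.58, 8.68, 10.78, 12.88]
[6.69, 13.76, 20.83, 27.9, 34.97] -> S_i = 6.69 + 7.07*i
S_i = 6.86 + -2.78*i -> [6.86, 4.08, 1.3, -1.48, -4.26]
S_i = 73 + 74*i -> [73, 147, 221, 295, 369]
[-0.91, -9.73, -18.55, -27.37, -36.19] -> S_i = -0.91 + -8.82*i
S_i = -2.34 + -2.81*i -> [-2.34, -5.15, -7.96, -10.77, -13.58]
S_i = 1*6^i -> [1, 6, 36, 216, 1296]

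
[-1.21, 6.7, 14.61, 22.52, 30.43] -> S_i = -1.21 + 7.91*i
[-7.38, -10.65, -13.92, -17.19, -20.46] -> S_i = -7.38 + -3.27*i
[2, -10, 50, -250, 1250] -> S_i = 2*-5^i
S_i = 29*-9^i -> [29, -261, 2349, -21141, 190269]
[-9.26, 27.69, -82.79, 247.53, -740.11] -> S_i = -9.26*(-2.99)^i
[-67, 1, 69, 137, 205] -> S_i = -67 + 68*i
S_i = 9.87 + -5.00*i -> [9.87, 4.87, -0.13, -5.13, -10.13]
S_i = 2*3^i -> [2, 6, 18, 54, 162]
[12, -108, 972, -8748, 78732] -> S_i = 12*-9^i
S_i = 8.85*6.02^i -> [8.85, 53.28, 320.73, 1930.78, 11623.29]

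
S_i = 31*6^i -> [31, 186, 1116, 6696, 40176]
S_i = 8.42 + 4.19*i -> [8.42, 12.61, 16.8, 20.99, 25.18]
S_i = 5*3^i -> [5, 15, 45, 135, 405]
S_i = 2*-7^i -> [2, -14, 98, -686, 4802]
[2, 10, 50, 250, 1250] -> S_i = 2*5^i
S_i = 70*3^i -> [70, 210, 630, 1890, 5670]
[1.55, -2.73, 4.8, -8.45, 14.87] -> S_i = 1.55*(-1.76)^i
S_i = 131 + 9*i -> [131, 140, 149, 158, 167]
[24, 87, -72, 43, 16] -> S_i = Random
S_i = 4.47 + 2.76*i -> [4.47, 7.23, 9.99, 12.75, 15.51]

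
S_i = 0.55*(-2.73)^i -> [0.55, -1.5, 4.1, -11.19, 30.55]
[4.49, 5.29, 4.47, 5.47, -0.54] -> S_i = Random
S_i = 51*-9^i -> [51, -459, 4131, -37179, 334611]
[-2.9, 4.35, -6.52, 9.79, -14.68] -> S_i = -2.90*(-1.50)^i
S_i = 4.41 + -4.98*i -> [4.41, -0.57, -5.55, -10.53, -15.51]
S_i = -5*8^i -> [-5, -40, -320, -2560, -20480]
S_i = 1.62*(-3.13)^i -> [1.62, -5.07, 15.87, -49.68, 155.49]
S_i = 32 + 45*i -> [32, 77, 122, 167, 212]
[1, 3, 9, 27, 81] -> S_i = 1*3^i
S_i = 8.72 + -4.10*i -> [8.72, 4.62, 0.52, -3.58, -7.68]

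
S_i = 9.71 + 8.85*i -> [9.71, 18.56, 27.41, 36.26, 45.11]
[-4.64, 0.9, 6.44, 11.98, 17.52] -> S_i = -4.64 + 5.54*i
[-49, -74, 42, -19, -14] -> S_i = Random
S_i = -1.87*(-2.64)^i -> [-1.87, 4.94, -13.03, 34.41, -90.84]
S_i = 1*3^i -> [1, 3, 9, 27, 81]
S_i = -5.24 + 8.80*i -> [-5.24, 3.56, 12.36, 21.16, 29.96]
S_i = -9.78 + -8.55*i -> [-9.78, -18.33, -26.88, -35.43, -43.98]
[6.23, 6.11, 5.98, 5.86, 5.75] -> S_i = 6.23*0.98^i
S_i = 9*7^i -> [9, 63, 441, 3087, 21609]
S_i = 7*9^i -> [7, 63, 567, 5103, 45927]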